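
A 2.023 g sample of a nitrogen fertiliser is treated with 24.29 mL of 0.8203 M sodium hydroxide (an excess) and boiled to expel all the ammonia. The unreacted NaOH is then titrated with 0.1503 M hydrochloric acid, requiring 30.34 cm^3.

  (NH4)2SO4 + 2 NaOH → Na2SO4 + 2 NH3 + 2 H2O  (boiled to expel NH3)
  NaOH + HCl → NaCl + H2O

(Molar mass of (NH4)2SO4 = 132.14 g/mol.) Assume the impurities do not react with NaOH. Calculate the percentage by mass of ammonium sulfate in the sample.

n(NaOH) added = 0.02429 × 0.8203 = 0.01993 mol
n(HCl) used in back-titration = 0.03034 × 0.1503 = 4.560 × 10^-3 mol
n(NaOH) left over = 4.560 × 10^-3 mol (1:1 ratio)
n(NaOH) consumed by analyte = 0.01993 − 4.560 × 10^-3 = 0.01536 mol
From the 1:2 ratio, n((NH4)2SO4) = 1/2 × 0.01536 = 7.682 × 10^-3 mol
mass of (NH4)2SO4 = 7.682 × 10^-3 × 132.14 = 1.015 g
% (NH4)2SO4 = 1.015 / 2.023 × 100 = 50.18 %

50.18 %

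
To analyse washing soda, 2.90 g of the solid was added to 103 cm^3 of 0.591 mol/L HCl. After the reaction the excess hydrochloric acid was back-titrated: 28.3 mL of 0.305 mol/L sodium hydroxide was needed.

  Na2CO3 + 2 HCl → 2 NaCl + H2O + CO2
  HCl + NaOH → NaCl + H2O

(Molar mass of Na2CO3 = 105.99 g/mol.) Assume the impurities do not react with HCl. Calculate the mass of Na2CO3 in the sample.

n(HCl) added = 0.103 × 0.591 = 0.0609 mol
n(NaOH) used in back-titration = 0.0283 × 0.305 = 8.63 × 10^-3 mol
n(HCl) left over = 8.63 × 10^-3 mol (1:1 ratio)
n(HCl) consumed by analyte = 0.0609 − 8.63 × 10^-3 = 0.0522 mol
From the 1:2 ratio, n(Na2CO3) = 1/2 × 0.0522 = 0.0261 mol
mass of Na2CO3 = 0.0261 × 105.99 = 2.77 g

2.77 g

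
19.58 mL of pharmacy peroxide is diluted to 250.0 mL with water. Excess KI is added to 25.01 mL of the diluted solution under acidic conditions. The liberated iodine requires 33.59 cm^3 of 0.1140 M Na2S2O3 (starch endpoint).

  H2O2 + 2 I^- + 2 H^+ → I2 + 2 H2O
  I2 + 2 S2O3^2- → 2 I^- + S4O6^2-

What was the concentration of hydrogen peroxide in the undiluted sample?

n(S2O3^2-) = 0.03359 × 0.1140 = 3.829 × 10^-3 mol
n(I2) = n(S2O3^2-)/2 = 1.915 × 10^-3 mol
n(H2O2) in the aliquot = 1.915 × 10^-3 mol (1:1 ratio)
[H2O2]_dilute = 1.915 × 10^-3 / 0.02501 = 0.07655 mol/L
[H2O2]_original = 0.07655 × 250.0/19.58 = 0.9775 mol/L

0.9775 M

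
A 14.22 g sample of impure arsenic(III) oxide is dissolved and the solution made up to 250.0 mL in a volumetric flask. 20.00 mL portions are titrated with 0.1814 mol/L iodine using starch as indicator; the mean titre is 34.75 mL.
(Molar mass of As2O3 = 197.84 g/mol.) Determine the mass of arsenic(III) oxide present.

As2O3 + 2 I2 + 2 H2O → As2O5 + 4 HI
n(I2) per titration = 0.03475 × 0.1814 = 6.304 × 10^-3 mol
From the 1:2 ratio, n(As2O3) in each aliquot = 1/2 × 6.304 × 10^-3 = 3.152 × 10^-3 mol
n(As2O3) in the whole flask = 3.152 × 10^-3 × 250.0/20.00 = 0.03940 mol
mass of As2O3 = 0.03940 × 197.84 = 7.794 g

7.794 g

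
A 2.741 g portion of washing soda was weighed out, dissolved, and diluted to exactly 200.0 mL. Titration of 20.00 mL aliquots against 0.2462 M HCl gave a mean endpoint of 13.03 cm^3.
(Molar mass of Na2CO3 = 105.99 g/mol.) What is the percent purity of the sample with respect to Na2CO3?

62.02 %

Na2CO3 + 2 HCl → 2 NaCl + H2O + CO2
n(HCl) per titration = 0.01303 × 0.2462 = 3.208 × 10^-3 mol
From the 1:2 ratio, n(Na2CO3) in each aliquot = 1/2 × 3.208 × 10^-3 = 1.604 × 10^-3 mol
n(Na2CO3) in the whole flask = 1.604 × 10^-3 × 200.0/20.00 = 0.01604 mol
mass of Na2CO3 = 0.01604 × 105.99 = 1.700 g
% Na2CO3 = 1.700 / 2.741 × 100 = 62.02 %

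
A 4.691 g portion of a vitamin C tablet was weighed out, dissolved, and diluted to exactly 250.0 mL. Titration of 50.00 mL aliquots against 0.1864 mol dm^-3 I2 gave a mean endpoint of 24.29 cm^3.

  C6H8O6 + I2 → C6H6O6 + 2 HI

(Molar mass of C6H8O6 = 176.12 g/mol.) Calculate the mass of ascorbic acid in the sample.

n(I2) per titration = 0.02429 × 0.1864 = 4.528 × 10^-3 mol
n(C6H8O6) in each aliquot = 4.528 × 10^-3 mol (1:1 ratio)
n(C6H8O6) in the whole flask = 4.528 × 10^-3 × 250.0/50.00 = 0.02264 mol
mass of C6H8O6 = 0.02264 × 176.12 = 3.987 g

3.987 g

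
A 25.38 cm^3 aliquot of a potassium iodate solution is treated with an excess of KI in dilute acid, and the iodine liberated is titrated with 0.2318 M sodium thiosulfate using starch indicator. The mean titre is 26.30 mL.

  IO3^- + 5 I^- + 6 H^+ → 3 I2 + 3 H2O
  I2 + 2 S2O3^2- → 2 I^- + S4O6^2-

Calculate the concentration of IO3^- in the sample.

n(S2O3^2-) = 0.02630 × 0.2318 = 6.096 × 10^-3 mol
n(I2) = n(S2O3^2-)/2 = 3.048 × 10^-3 mol
From the 1:3 ratio, n(IO3^-) in the aliquot = 1/3 × 3.048 × 10^-3 = 1.016 × 10^-3 mol
[IO3^-] = 1.016 × 10^-3 / 0.02538 = 0.04003 mol/L

0.04003 M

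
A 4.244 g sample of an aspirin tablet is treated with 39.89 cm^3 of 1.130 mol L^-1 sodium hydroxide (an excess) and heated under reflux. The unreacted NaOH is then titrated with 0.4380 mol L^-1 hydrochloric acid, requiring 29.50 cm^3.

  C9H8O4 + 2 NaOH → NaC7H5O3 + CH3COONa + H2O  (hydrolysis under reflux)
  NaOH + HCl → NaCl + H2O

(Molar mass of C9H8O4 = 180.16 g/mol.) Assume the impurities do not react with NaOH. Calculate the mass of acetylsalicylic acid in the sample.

n(NaOH) added = 0.03989 × 1.130 = 0.04508 mol
n(HCl) used in back-titration = 0.02950 × 0.4380 = 0.01292 mol
n(NaOH) left over = 0.01292 mol (1:1 ratio)
n(NaOH) consumed by analyte = 0.04508 − 0.01292 = 0.03215 mol
From the 1:2 ratio, n(C9H8O4) = 1/2 × 0.03215 = 0.01608 mol
mass of C9H8O4 = 0.01608 × 180.16 = 2.896 g

2.896 g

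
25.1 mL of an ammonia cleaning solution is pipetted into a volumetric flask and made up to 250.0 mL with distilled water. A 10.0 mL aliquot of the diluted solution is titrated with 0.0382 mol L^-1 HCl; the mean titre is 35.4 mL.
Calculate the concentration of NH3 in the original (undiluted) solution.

NH3 + HCl → NH4Cl
n(HCl) = 0.0354 × 0.0382 = 1.35 × 10^-3 mol
n(NH3) in the aliquot = 1.35 × 10^-3 mol (1:1 ratio)
[NH3]_dilute = 1.35 × 10^-3 / 0.0100 = 0.135 mol/L
Dilution factor = 250.0 / 25.1 = 9.960
[NH3]_stock = 0.135 × 9.960 = 1.35 mol/L

1.35 mol/L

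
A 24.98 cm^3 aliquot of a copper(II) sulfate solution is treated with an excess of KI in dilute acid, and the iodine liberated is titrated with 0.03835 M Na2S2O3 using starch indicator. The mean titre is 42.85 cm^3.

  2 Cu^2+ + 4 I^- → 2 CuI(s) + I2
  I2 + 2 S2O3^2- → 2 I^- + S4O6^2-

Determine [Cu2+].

n(S2O3^2-) = 0.04285 × 0.03835 = 1.643 × 10^-3 mol
n(I2) = n(S2O3^2-)/2 = 8.216 × 10^-4 mol
From the 2:1 ratio, n(Cu2+) in the aliquot = 2/1 × 8.216 × 10^-4 = 1.643 × 10^-3 mol
[Cu2+] = 1.643 × 10^-3 / 0.02498 = 0.06578 mol/L

0.06578 M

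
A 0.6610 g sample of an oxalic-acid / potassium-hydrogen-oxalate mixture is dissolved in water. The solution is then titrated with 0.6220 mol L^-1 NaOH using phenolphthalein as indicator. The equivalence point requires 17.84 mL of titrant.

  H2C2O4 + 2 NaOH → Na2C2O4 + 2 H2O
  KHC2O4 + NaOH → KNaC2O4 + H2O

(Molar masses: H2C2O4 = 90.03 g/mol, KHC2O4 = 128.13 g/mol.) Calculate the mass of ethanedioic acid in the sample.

n(NaOH) = 0.01784 × 0.6220 = 0.01110 mol
Let x = n(H2C2O4), y = n(KHC2O4).
Titrant: 2x + 1y = 0.01110;  mass: 90.03x + 128.13y = 0.6610
Solving, x = 4.577 × 10^-3 mol, y = 1.943 × 10^-3 mol
mass of H2C2O4 = 4.577 × 10^-3 × 90.03 = 0.4120 g

0.4120 g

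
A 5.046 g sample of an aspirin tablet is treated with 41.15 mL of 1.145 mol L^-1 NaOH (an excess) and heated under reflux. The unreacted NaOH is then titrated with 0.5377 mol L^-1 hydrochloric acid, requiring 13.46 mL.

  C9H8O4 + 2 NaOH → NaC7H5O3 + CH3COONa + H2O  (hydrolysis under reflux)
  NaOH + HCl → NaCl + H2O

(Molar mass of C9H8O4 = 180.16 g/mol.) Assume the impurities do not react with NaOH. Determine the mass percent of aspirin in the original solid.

n(NaOH) added = 0.04115 × 1.145 = 0.04712 mol
n(HCl) used in back-titration = 0.01346 × 0.5377 = 7.237 × 10^-3 mol
n(NaOH) left over = 7.237 × 10^-3 mol (1:1 ratio)
n(NaOH) consumed by analyte = 0.04712 − 7.237 × 10^-3 = 0.03988 mol
From the 1:2 ratio, n(C9H8O4) = 1/2 × 0.03988 = 0.01994 mol
mass of C9H8O4 = 0.01994 × 180.16 = 3.592 g
% C9H8O4 = 3.592 / 5.046 × 100 = 71.19 %

71.19 %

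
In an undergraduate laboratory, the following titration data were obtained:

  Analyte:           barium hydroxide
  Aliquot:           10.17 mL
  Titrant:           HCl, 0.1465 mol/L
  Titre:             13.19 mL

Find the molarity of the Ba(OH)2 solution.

0.09500 mol/L

Ba(OH)2 + 2 HCl → BaCl2 + 2 H2O
n(HCl) = 0.01319 L × 0.1465 mol/L = 1.932 × 10^-3 mol
From the 1:2 mole ratio, n(Ba(OH)2) = 1/2 × 1.932 × 10^-3 = 9.662 × 10^-4 mol
[Ba(OH)2] = 9.662 × 10^-4 mol / 0.01017 L = 0.09500 mol/L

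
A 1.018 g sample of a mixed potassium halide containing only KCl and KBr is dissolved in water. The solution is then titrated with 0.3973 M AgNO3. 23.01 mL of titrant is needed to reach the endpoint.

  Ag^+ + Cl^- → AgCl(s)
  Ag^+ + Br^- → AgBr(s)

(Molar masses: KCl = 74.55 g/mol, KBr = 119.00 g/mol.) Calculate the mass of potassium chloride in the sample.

n(AgNO3) = 0.02301 × 0.3973 = 9.142 × 10^-3 mol
Let x = n(KCl), y = n(KBr).
Titrant: 1x + 1y = 9.142 × 10^-3;  mass: 74.55x + 119.00y = 1.018
Solving, x = 1.572 × 10^-3 mol, y = 7.570 × 10^-3 mol
mass of KCl = 1.572 × 10^-3 × 74.55 = 0.1172 g

0.1172 g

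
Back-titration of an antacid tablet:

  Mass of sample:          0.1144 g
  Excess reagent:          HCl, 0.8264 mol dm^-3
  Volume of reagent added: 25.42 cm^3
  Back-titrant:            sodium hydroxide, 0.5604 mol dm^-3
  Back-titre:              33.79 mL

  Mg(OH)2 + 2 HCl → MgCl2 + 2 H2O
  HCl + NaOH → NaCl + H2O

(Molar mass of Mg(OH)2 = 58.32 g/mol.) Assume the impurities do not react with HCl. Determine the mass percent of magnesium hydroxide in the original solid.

52.79 %

n(HCl) added = 0.02542 × 0.8264 = 0.02101 mol
n(NaOH) used in back-titration = 0.03379 × 0.5604 = 0.01894 mol
n(HCl) left over = 0.01894 mol (1:1 ratio)
n(HCl) consumed by analyte = 0.02101 − 0.01894 = 2.071 × 10^-3 mol
From the 1:2 ratio, n(Mg(OH)2) = 1/2 × 2.071 × 10^-3 = 1.036 × 10^-3 mol
mass of Mg(OH)2 = 1.036 × 10^-3 × 58.32 = 0.06040 g
% Mg(OH)2 = 0.06040 / 0.1144 × 100 = 52.79 %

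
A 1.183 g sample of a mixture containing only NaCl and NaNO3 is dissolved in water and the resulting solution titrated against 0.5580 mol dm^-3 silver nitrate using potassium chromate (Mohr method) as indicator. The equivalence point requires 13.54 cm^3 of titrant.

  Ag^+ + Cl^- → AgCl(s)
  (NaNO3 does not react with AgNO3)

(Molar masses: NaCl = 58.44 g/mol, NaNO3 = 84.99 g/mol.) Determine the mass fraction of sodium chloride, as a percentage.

n(AgNO3) = 0.01354 × 0.5580 = 7.555 × 10^-3 mol
Let x = n(NaCl), y = n(NaNO3).
Titrant: 1x = 7.555 × 10^-3;  mass: 58.44x + 84.99y = 1.183
Solving, x = 7.555 × 10^-3 mol, y = 8.724 × 10^-3 mol
mass of NaCl = 7.555 × 10^-3 × 58.44 = 0.4415 g
% NaCl = 0.4415 / 1.183 × 100 = 37.32 %

37.32 %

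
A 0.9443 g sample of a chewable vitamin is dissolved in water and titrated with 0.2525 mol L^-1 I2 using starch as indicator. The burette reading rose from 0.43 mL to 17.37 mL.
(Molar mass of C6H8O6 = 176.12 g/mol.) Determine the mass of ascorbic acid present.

C6H8O6 + I2 → C6H6O6 + 2 HI
n(I2) = 0.01694 L × 0.2525 mol/L = 4.277 × 10^-3 mol
n(C6H8O6) = 4.277 × 10^-3 mol (1:1 ratio)
mass of C6H8O6 = 4.277 × 10^-3 × 176.12 g/mol = 0.7533 g

0.7533 g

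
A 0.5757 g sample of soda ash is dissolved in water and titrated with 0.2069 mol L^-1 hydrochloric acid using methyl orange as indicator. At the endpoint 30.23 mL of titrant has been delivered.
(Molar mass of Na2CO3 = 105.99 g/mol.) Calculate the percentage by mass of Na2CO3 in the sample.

57.58 %

Na2CO3 + 2 HCl → 2 NaCl + H2O + CO2
n(HCl) = 0.03023 L × 0.2069 mol/L = 6.255 × 10^-3 mol
From the 1:2 ratio, n(Na2CO3) = 1/2 × 6.255 × 10^-3 = 3.127 × 10^-3 mol
mass of Na2CO3 = 3.127 × 10^-3 × 105.99 g/mol = 0.3315 g
% Na2CO3 = 0.3315 / 0.5757 × 100 = 57.58 %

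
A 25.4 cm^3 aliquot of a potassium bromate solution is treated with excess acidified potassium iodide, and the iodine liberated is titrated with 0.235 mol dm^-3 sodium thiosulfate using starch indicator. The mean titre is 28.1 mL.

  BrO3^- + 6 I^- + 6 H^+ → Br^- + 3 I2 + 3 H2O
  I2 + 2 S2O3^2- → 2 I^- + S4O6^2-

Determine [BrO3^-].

0.0433 mol/L

n(S2O3^2-) = 0.0281 × 0.235 = 6.60 × 10^-3 mol
n(I2) = n(S2O3^2-)/2 = 3.30 × 10^-3 mol
From the 1:3 ratio, n(BrO3^-) in the aliquot = 1/3 × 3.30 × 10^-3 = 1.10 × 10^-3 mol
[BrO3^-] = 1.10 × 10^-3 / 0.0254 = 0.0433 mol/L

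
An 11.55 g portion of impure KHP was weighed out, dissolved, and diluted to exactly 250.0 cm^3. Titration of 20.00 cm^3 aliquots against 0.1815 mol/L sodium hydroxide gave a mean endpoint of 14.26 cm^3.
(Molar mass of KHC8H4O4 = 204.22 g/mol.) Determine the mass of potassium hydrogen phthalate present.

6.607 g

KHC8H4O4 + NaOH → KNaC8H4O4 + H2O
n(NaOH) per titration = 0.01426 × 0.1815 = 2.588 × 10^-3 mol
n(KHC8H4O4) in each aliquot = 2.588 × 10^-3 mol (1:1 ratio)
n(KHC8H4O4) in the whole flask = 2.588 × 10^-3 × 250.0/20.00 = 0.03235 mol
mass of KHC8H4O4 = 0.03235 × 204.22 = 6.607 g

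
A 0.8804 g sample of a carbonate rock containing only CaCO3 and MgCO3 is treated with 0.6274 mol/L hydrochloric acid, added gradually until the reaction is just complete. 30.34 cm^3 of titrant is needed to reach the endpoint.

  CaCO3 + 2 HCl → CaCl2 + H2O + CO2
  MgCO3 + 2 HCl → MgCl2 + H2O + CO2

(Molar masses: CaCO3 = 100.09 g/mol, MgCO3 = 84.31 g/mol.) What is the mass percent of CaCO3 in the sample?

56.17 %

n(HCl) = 0.03034 × 0.6274 = 0.01904 mol
Let x = n(CaCO3), y = n(MgCO3).
Titrant: 2x + 2y = 0.01904;  mass: 100.09x + 84.31y = 0.8804
Solving, x = 4.941 × 10^-3 mol, y = 4.577 × 10^-3 mol
mass of CaCO3 = 4.941 × 10^-3 × 100.09 = 0.4945 g
% CaCO3 = 0.4945 / 0.8804 × 100 = 56.17 %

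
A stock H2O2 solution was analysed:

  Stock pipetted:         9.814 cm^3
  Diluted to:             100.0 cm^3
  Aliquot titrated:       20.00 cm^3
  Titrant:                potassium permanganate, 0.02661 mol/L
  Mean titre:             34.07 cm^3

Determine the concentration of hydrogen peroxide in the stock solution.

1.155 mol/L

2 MnO4^- + 5 H2O2 + 6 H^+ → 2 Mn^2+ + 5 O2 + 8 H2O
n(KMnO4) = 0.03407 × 0.02661 = 9.066 × 10^-4 mol
From the 5:2 ratio, n(H2O2) in the aliquot = 5/2 × 9.066 × 10^-4 = 2.267 × 10^-3 mol
[H2O2]_dilute = 2.267 × 10^-3 / 0.02000 = 0.1133 mol/L
Dilution factor = 100.0 / 9.814 = 10.19
[H2O2]_stock = 0.1133 × 10.19 = 1.155 mol/L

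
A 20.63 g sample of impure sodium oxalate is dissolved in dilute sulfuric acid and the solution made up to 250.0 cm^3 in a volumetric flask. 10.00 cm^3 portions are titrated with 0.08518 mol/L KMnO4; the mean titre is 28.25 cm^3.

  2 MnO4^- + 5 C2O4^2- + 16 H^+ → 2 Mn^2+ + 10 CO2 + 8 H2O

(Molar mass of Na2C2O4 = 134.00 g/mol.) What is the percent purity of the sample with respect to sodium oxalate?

n(KMnO4) per titration = 0.02825 × 0.08518 = 2.406 × 10^-3 mol
From the 5:2 ratio, n(Na2C2O4) in each aliquot = 5/2 × 2.406 × 10^-3 = 6.016 × 10^-3 mol
n(Na2C2O4) in the whole flask = 6.016 × 10^-3 × 250.0/10.00 = 0.1504 mol
mass of Na2C2O4 = 0.1504 × 134.00 = 20.15 g
% Na2C2O4 = 20.15 / 20.63 × 100 = 97.69 %

97.69 %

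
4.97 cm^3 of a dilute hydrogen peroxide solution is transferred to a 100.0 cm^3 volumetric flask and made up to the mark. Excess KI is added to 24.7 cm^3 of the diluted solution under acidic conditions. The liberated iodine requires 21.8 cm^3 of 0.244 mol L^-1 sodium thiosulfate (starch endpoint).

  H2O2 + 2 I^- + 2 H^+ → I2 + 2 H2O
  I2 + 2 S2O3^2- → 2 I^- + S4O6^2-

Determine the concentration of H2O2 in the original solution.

n(S2O3^2-) = 0.0218 × 0.244 = 5.32 × 10^-3 mol
n(I2) = n(S2O3^2-)/2 = 2.66 × 10^-3 mol
n(H2O2) in the aliquot = 2.66 × 10^-3 mol (1:1 ratio)
[H2O2]_dilute = 2.66 × 10^-3 / 0.0247 = 0.108 mol/L
[H2O2]_original = 0.108 × 100.0/4.97 = 2.17 mol/L

2.17 mol/L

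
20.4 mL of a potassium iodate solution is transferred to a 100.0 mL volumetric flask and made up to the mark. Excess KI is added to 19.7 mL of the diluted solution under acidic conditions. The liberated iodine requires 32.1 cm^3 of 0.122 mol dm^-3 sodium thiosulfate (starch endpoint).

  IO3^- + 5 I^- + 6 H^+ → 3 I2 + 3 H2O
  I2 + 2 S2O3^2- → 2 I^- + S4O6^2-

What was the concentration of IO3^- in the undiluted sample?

0.162 mol/L

n(S2O3^2-) = 0.0321 × 0.122 = 3.92 × 10^-3 mol
n(I2) = n(S2O3^2-)/2 = 1.96 × 10^-3 mol
From the 1:3 ratio, n(IO3^-) in the aliquot = 1/3 × 1.96 × 10^-3 = 6.53 × 10^-4 mol
[IO3^-]_dilute = 6.53 × 10^-4 / 0.0197 = 0.0331 mol/L
[IO3^-]_original = 0.0331 × 100.0/20.4 = 0.162 mol/L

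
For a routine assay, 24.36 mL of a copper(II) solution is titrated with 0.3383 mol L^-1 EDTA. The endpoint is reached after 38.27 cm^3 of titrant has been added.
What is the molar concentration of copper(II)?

Cu^2+ + EDTA^4- → [Cu(EDTA)]^2-
n(EDTA) = 0.03827 L × 0.3383 mol/L = 0.01295 mol
n(Cu2+) = 0.01295 mol (1:1 mole ratio)
[Cu2+] = 0.01295 mol / 0.02436 L = 0.5315 mol/L

0.5315 mol/L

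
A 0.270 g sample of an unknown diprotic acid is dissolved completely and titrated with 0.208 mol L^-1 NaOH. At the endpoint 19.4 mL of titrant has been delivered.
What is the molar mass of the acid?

n(NaOH) = 0.0194 L × 0.208 mol/L = 4.04 × 10^-3 mol
From the 1:2 ratio, n(H2A) = 1/2 × 4.04 × 10^-3 = 2.02 × 10^-3 mol
M = m / n = 0.270 g / 2.02 × 10^-3 mol = 134 g/mol

134 g/mol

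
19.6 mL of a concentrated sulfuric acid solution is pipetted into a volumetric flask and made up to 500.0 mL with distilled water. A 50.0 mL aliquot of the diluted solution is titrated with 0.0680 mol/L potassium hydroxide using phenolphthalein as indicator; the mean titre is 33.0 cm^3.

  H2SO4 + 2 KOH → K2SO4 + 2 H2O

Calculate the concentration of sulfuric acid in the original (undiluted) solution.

n(KOH) = 0.0330 × 0.0680 = 2.24 × 10^-3 mol
From the 1:2 ratio, n(H2SO4) in the aliquot = 1/2 × 2.24 × 10^-3 = 1.12 × 10^-3 mol
[H2SO4]_dilute = 1.12 × 10^-3 / 0.0500 = 0.0224 mol/L
Dilution factor = 500.0 / 19.6 = 25.51
[H2SO4]_stock = 0.0224 × 25.51 = 0.572 mol/L

0.572 mol/L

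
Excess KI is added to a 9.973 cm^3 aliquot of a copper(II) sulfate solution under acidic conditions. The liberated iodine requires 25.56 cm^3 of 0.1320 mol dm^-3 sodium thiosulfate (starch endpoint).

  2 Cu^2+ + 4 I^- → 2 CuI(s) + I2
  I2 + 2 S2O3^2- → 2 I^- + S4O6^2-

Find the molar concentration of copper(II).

n(S2O3^2-) = 0.02556 × 0.1320 = 3.374 × 10^-3 mol
n(I2) = n(S2O3^2-)/2 = 1.687 × 10^-3 mol
From the 2:1 ratio, n(Cu2+) in the aliquot = 2/1 × 1.687 × 10^-3 = 3.374 × 10^-3 mol
[Cu2+] = 3.374 × 10^-3 / 0.009973 = 0.3383 mol/L

0.3383 mol/L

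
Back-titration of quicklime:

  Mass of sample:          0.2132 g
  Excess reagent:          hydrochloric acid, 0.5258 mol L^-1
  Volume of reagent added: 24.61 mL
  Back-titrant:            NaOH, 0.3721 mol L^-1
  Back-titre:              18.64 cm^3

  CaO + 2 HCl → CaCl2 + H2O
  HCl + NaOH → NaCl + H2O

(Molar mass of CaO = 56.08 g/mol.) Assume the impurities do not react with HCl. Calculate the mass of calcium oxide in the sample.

n(HCl) added = 0.02461 × 0.5258 = 0.01294 mol
n(NaOH) used in back-titration = 0.01864 × 0.3721 = 6.936 × 10^-3 mol
n(HCl) left over = 6.936 × 10^-3 mol (1:1 ratio)
n(HCl) consumed by analyte = 0.01294 − 6.936 × 10^-3 = 6.004 × 10^-3 mol
From the 1:2 ratio, n(CaO) = 1/2 × 6.004 × 10^-3 = 3.002 × 10^-3 mol
mass of CaO = 3.002 × 10^-3 × 56.08 = 0.1684 g

0.1684 g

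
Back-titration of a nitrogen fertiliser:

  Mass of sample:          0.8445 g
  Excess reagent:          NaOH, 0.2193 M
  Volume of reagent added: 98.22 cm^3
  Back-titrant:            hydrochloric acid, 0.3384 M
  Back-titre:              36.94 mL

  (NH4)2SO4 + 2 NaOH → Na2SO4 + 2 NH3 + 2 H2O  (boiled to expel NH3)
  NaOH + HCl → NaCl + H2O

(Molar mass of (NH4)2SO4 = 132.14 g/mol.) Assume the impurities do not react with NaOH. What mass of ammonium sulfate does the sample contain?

n(NaOH) added = 0.09822 × 0.2193 = 0.02154 mol
n(HCl) used in back-titration = 0.03694 × 0.3384 = 0.01250 mol
n(NaOH) left over = 0.01250 mol (1:1 ratio)
n(NaOH) consumed by analyte = 0.02154 − 0.01250 = 9.039 × 10^-3 mol
From the 1:2 ratio, n((NH4)2SO4) = 1/2 × 9.039 × 10^-3 = 4.520 × 10^-3 mol
mass of (NH4)2SO4 = 4.520 × 10^-3 × 132.14 = 0.5972 g

0.5972 g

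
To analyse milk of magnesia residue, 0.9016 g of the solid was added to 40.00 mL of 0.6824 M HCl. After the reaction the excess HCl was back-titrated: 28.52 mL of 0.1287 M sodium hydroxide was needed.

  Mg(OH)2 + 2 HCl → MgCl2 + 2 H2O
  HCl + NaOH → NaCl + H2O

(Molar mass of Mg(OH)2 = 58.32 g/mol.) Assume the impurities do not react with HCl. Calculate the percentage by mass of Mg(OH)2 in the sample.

76.41 %

n(HCl) added = 0.04000 × 0.6824 = 0.02730 mol
n(NaOH) used in back-titration = 0.02852 × 0.1287 = 3.671 × 10^-3 mol
n(HCl) left over = 3.671 × 10^-3 mol (1:1 ratio)
n(HCl) consumed by analyte = 0.02730 − 3.671 × 10^-3 = 0.02363 mol
From the 1:2 ratio, n(Mg(OH)2) = 1/2 × 0.02363 = 0.01181 mol
mass of Mg(OH)2 = 0.01181 × 58.32 = 0.6889 g
% Mg(OH)2 = 0.6889 / 0.9016 × 100 = 76.41 %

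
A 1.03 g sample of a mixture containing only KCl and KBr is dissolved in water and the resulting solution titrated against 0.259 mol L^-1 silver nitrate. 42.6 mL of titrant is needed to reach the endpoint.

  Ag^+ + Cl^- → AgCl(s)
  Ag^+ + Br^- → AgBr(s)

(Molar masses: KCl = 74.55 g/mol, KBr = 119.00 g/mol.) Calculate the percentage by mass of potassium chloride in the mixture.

n(AgNO3) = 0.0426 × 0.259 = 0.0110 mol
Let x = n(KCl), y = n(KBr).
Titrant: 1x + 1y = 0.0110;  mass: 74.55x + 119.00y = 1.03
Solving, x = 6.37 × 10^-3 mol, y = 4.67 × 10^-3 mol
mass of KCl = 6.37 × 10^-3 × 74.55 = 0.475 g
% KCl = 0.475 / 1.03 × 100 = 46.1 %

46.1 %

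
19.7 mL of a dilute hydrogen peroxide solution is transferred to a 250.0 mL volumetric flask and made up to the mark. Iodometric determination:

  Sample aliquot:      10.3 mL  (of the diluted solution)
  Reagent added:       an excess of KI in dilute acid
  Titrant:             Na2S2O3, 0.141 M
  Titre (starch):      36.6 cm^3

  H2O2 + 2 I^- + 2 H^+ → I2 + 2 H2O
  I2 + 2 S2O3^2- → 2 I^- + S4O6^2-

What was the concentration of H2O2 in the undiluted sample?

3.18 M

n(S2O3^2-) = 0.0366 × 0.141 = 5.16 × 10^-3 mol
n(I2) = n(S2O3^2-)/2 = 2.58 × 10^-3 mol
n(H2O2) in the aliquot = 2.58 × 10^-3 mol (1:1 ratio)
[H2O2]_dilute = 2.58 × 10^-3 / 0.0103 = 0.251 mol/L
[H2O2]_original = 0.251 × 250.0/19.7 = 3.18 mol/L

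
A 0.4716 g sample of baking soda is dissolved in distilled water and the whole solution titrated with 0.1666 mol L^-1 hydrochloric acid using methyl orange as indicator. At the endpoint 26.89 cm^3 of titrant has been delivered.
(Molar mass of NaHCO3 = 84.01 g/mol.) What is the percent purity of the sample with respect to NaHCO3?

NaHCO3 + HCl → NaCl + H2O + CO2
n(HCl) = 0.02689 L × 0.1666 mol/L = 4.480 × 10^-3 mol
n(NaHCO3) = 4.480 × 10^-3 mol (1:1 ratio)
mass of NaHCO3 = 4.480 × 10^-3 × 84.01 g/mol = 0.3764 g
% NaHCO3 = 0.3764 / 0.4716 × 100 = 79.80 %

79.80 %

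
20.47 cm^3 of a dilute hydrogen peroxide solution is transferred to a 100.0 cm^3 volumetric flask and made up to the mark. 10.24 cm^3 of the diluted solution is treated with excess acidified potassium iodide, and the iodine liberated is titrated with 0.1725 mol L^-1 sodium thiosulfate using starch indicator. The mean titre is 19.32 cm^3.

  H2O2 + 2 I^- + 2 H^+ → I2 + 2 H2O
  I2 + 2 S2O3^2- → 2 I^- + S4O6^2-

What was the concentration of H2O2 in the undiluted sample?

n(S2O3^2-) = 0.01932 × 0.1725 = 3.333 × 10^-3 mol
n(I2) = n(S2O3^2-)/2 = 1.666 × 10^-3 mol
n(H2O2) in the aliquot = 1.666 × 10^-3 mol (1:1 ratio)
[H2O2]_dilute = 1.666 × 10^-3 / 0.01024 = 0.1627 mol/L
[H2O2]_original = 0.1627 × 100.0/20.47 = 0.7950 mol/L

0.7950 mol/L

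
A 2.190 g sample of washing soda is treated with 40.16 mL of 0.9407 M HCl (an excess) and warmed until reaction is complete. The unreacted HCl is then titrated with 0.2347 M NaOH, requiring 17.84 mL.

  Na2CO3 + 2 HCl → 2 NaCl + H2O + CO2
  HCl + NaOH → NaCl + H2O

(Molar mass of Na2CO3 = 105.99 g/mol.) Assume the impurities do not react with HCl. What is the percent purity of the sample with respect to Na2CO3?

n(HCl) added = 0.04016 × 0.9407 = 0.03778 mol
n(NaOH) used in back-titration = 0.01784 × 0.2347 = 4.187 × 10^-3 mol
n(HCl) left over = 4.187 × 10^-3 mol (1:1 ratio)
n(HCl) consumed by analyte = 0.03778 − 4.187 × 10^-3 = 0.03359 mol
From the 1:2 ratio, n(Na2CO3) = 1/2 × 0.03359 = 0.01680 mol
mass of Na2CO3 = 0.01680 × 105.99 = 1.780 g
% Na2CO3 = 1.780 / 2.190 × 100 = 81.29 %

81.29 %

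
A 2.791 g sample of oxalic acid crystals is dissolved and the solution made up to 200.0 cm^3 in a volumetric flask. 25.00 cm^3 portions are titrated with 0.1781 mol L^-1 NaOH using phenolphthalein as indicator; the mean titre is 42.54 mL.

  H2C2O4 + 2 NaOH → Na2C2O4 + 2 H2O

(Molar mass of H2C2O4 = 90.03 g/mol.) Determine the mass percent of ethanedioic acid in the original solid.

n(NaOH) per titration = 0.04254 × 0.1781 = 7.576 × 10^-3 mol
From the 1:2 ratio, n(H2C2O4) in each aliquot = 1/2 × 7.576 × 10^-3 = 3.788 × 10^-3 mol
n(H2C2O4) in the whole flask = 3.788 × 10^-3 × 200.0/25.00 = 0.03031 mol
mass of H2C2O4 = 0.03031 × 90.03 = 2.728 g
% H2C2O4 = 2.728 / 2.791 × 100 = 97.76 %

97.76 %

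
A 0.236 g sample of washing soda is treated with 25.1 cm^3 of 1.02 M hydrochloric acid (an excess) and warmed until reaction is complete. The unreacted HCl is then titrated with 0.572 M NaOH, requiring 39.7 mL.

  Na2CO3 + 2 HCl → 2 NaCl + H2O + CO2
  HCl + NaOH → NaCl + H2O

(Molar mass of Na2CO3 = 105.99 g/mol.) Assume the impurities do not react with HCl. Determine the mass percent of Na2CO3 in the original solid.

n(HCl) added = 0.0251 × 1.02 = 0.0256 mol
n(NaOH) used in back-titration = 0.0397 × 0.572 = 0.0227 mol
n(HCl) left over = 0.0227 mol (1:1 ratio)
n(HCl) consumed by analyte = 0.0256 − 0.0227 = 2.89 × 10^-3 mol
From the 1:2 ratio, n(Na2CO3) = 1/2 × 2.89 × 10^-3 = 1.45 × 10^-3 mol
mass of Na2CO3 = 1.45 × 10^-3 × 105.99 = 0.153 g
% Na2CO3 = 0.153 / 0.236 × 100 = 65.0 %

65.0 %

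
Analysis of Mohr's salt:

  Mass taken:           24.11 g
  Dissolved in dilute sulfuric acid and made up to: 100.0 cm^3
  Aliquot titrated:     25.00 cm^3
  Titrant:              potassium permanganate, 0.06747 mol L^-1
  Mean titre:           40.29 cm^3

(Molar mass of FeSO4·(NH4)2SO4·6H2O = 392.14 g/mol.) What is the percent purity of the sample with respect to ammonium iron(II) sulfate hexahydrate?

MnO4^- + 5 Fe^2+ + 8 H^+ → Mn^2+ + 5 Fe^3+ + 4 H2O
n(KMnO4) per titration = 0.04029 × 0.06747 = 2.718 × 10^-3 mol
From the 5:1 ratio, n(FeSO4·(NH4)2SO4·6H2O) in each aliquot = 5/1 × 2.718 × 10^-3 = 0.01359 mol
n(FeSO4·(NH4)2SO4·6H2O) in the whole flask = 0.01359 × 100.0/25.00 = 0.05437 mol
mass of FeSO4·(NH4)2SO4·6H2O = 0.05437 × 392.14 = 21.32 g
% FeSO4·(NH4)2SO4·6H2O = 21.32 / 24.11 × 100 = 88.43 %

88.43 %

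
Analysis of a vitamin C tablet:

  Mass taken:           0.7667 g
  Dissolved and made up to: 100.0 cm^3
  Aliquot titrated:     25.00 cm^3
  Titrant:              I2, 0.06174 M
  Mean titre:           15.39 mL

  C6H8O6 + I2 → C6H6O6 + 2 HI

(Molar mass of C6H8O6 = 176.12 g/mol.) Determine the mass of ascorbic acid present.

0.6694 g

n(I2) per titration = 0.01539 × 0.06174 = 9.502 × 10^-4 mol
n(C6H8O6) in each aliquot = 9.502 × 10^-4 mol (1:1 ratio)
n(C6H8O6) in the whole flask = 9.502 × 10^-4 × 100.0/25.00 = 3.801 × 10^-3 mol
mass of C6H8O6 = 3.801 × 10^-3 × 176.12 = 0.6694 g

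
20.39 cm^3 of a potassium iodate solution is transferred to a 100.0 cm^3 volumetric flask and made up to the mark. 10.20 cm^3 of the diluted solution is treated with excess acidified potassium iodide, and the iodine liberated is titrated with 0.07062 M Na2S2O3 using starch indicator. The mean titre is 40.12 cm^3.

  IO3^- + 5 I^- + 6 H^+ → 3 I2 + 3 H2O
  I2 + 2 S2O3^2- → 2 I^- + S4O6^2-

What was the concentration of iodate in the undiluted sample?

n(S2O3^2-) = 0.04012 × 0.07062 = 2.833 × 10^-3 mol
n(I2) = n(S2O3^2-)/2 = 1.417 × 10^-3 mol
From the 1:3 ratio, n(IO3^-) in the aliquot = 1/3 × 1.417 × 10^-3 = 4.722 × 10^-4 mol
[IO3^-]_dilute = 4.722 × 10^-4 / 0.01020 = 0.04630 mol/L
[IO3^-]_original = 0.04630 × 100.0/20.39 = 0.2270 mol/L

0.2270 M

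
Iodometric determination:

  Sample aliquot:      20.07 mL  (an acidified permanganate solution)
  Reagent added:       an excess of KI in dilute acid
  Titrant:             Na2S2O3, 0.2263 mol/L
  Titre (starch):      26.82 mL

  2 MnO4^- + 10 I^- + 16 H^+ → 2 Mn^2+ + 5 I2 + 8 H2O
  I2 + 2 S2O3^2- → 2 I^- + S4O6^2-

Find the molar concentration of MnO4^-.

n(S2O3^2-) = 0.02682 × 0.2263 = 6.069 × 10^-3 mol
n(I2) = n(S2O3^2-)/2 = 3.035 × 10^-3 mol
From the 2:5 ratio, n(MnO4^-) in the aliquot = 2/5 × 3.035 × 10^-3 = 1.214 × 10^-3 mol
[MnO4^-] = 1.214 × 10^-3 / 0.02007 = 0.06048 mol/L

0.06048 mol/L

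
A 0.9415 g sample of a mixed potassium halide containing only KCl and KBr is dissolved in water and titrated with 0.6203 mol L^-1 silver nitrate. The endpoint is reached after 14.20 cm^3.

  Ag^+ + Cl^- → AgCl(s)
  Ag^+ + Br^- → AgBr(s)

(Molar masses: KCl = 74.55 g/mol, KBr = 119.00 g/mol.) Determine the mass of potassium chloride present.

0.1789 g

n(AgNO3) = 0.01420 × 0.6203 = 8.808 × 10^-3 mol
Let x = n(KCl), y = n(KBr).
Titrant: 1x + 1y = 8.808 × 10^-3;  mass: 74.55x + 119.00y = 0.9415
Solving, x = 2.400 × 10^-3 mol, y = 6.408 × 10^-3 mol
mass of KCl = 2.400 × 10^-3 × 74.55 = 0.1789 g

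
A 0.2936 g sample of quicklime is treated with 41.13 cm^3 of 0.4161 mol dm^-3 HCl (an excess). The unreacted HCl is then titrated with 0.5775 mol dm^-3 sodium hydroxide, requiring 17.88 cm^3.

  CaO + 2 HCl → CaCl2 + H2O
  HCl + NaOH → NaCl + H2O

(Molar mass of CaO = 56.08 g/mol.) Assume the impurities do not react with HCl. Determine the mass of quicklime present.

n(HCl) added = 0.04113 × 0.4161 = 0.01711 mol
n(NaOH) used in back-titration = 0.01788 × 0.5775 = 0.01033 mol
n(HCl) left over = 0.01033 mol (1:1 ratio)
n(HCl) consumed by analyte = 0.01711 − 0.01033 = 6.788 × 10^-3 mol
From the 1:2 ratio, n(CaO) = 1/2 × 6.788 × 10^-3 = 3.394 × 10^-3 mol
mass of CaO = 3.394 × 10^-3 × 56.08 = 0.1903 g

0.1903 g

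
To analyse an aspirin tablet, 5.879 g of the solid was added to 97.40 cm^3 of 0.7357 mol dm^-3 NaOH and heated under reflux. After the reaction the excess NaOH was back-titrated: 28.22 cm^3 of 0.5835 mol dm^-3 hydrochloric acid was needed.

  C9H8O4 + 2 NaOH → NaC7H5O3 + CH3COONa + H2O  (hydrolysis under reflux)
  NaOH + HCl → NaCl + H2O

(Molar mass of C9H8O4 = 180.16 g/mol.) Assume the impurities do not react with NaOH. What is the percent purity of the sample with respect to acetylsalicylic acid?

n(NaOH) added = 0.09740 × 0.7357 = 0.07166 mol
n(HCl) used in back-titration = 0.02822 × 0.5835 = 0.01647 mol
n(NaOH) left over = 0.01647 mol (1:1 ratio)
n(NaOH) consumed by analyte = 0.07166 − 0.01647 = 0.05519 mol
From the 1:2 ratio, n(C9H8O4) = 1/2 × 0.05519 = 0.02760 mol
mass of C9H8O4 = 0.02760 × 180.16 = 4.972 g
% C9H8O4 = 4.972 / 5.879 × 100 = 84.57 %

84.57 %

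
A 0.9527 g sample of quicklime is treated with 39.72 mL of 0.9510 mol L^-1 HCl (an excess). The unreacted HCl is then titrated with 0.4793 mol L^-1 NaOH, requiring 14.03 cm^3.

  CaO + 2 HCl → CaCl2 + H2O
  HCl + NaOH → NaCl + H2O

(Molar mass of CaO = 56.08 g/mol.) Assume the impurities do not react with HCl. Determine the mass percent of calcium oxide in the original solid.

n(HCl) added = 0.03972 × 0.9510 = 0.03777 mol
n(NaOH) used in back-titration = 0.01403 × 0.4793 = 6.725 × 10^-3 mol
n(HCl) left over = 6.725 × 10^-3 mol (1:1 ratio)
n(HCl) consumed by analyte = 0.03777 − 6.725 × 10^-3 = 0.03105 mol
From the 1:2 ratio, n(CaO) = 1/2 × 0.03105 = 0.01552 mol
mass of CaO = 0.01552 × 56.08 = 0.8706 g
% CaO = 0.8706 / 0.9527 × 100 = 91.38 %

91.38 %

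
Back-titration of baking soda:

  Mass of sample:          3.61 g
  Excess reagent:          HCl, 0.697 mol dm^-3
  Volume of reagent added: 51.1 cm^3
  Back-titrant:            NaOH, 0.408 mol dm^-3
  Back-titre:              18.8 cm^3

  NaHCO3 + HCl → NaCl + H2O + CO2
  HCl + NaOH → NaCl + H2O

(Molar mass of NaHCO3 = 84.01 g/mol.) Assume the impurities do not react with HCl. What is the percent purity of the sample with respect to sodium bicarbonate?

65.0 %

n(HCl) added = 0.0511 × 0.697 = 0.0356 mol
n(NaOH) used in back-titration = 0.0188 × 0.408 = 7.67 × 10^-3 mol
n(HCl) left over = 7.67 × 10^-3 mol (1:1 ratio)
n(HCl) consumed by analyte = 0.0356 − 7.67 × 10^-3 = 0.0279 mol
n(NaHCO3) = 0.0279 mol (1:1 ratio)
mass of NaHCO3 = 0.0279 × 84.01 = 2.35 g
% NaHCO3 = 2.35 / 3.61 × 100 = 65.0 %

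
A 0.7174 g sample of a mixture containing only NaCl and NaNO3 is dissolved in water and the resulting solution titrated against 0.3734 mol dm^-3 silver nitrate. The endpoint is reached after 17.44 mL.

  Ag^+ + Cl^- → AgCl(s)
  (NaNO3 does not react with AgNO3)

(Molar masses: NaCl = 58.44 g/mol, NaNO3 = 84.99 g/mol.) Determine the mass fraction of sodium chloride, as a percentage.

53.05 %

n(AgNO3) = 0.01744 × 0.3734 = 6.512 × 10^-3 mol
Let x = n(NaCl), y = n(NaNO3).
Titrant: 1x = 6.512 × 10^-3;  mass: 58.44x + 84.99y = 0.7174
Solving, x = 6.512 × 10^-3 mol, y = 3.963 × 10^-3 mol
mass of NaCl = 6.512 × 10^-3 × 58.44 = 0.3806 g
% NaCl = 0.3806 / 0.7174 × 100 = 53.05 %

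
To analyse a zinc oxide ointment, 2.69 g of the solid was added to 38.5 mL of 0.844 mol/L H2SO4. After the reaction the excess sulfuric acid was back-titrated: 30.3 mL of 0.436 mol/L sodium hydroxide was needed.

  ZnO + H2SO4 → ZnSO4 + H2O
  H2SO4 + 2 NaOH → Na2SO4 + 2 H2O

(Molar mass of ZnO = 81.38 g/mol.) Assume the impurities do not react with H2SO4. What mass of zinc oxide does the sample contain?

n(H2SO4) added = 0.0385 × 0.844 = 0.0325 mol
n(NaOH) used in back-titration = 0.0303 × 0.436 = 0.0132 mol
From the 1:2 ratio, n(H2SO4) left over = 1/2 × 0.0132 = 6.61 × 10^-3 mol
n(H2SO4) consumed by analyte = 0.0325 − 6.61 × 10^-3 = 0.0259 mol
n(ZnO) = 0.0259 mol (1:1 ratio)
mass of ZnO = 0.0259 × 81.38 = 2.11 g

2.11 g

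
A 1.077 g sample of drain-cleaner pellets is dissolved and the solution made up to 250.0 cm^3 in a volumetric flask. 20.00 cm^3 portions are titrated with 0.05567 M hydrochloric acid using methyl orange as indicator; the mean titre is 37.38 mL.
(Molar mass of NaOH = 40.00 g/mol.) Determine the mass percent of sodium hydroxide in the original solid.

96.61 %

NaOH + HCl → NaCl + H2O
n(HCl) per titration = 0.03738 × 0.05567 = 2.081 × 10^-3 mol
n(NaOH) in each aliquot = 2.081 × 10^-3 mol (1:1 ratio)
n(NaOH) in the whole flask = 2.081 × 10^-3 × 250.0/20.00 = 0.02601 mol
mass of NaOH = 0.02601 × 40.00 = 1.040 g
% NaOH = 1.040 / 1.077 × 100 = 96.61 %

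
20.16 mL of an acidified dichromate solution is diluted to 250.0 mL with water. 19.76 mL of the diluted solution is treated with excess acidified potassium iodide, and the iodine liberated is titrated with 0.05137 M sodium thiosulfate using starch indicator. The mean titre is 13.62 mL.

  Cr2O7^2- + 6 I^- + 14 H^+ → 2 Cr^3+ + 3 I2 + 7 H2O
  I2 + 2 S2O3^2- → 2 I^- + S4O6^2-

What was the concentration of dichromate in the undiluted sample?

n(S2O3^2-) = 0.01362 × 0.05137 = 6.997 × 10^-4 mol
n(I2) = n(S2O3^2-)/2 = 3.498 × 10^-4 mol
From the 1:3 ratio, n(Cr2O7^2-) in the aliquot = 1/3 × 3.498 × 10^-4 = 1.166 × 10^-4 mol
[Cr2O7^2-]_dilute = 1.166 × 10^-4 / 0.01976 = 0.005901 mol/L
[Cr2O7^2-]_original = 0.005901 × 250.0/20.16 = 0.07318 mol/L

0.07318 M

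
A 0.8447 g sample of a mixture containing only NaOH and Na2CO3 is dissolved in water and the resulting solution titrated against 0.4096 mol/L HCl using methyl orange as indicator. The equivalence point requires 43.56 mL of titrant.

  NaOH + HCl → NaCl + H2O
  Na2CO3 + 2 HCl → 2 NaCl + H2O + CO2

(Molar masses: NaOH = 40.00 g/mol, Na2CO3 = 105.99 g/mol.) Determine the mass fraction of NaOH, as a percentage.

n(HCl) = 0.04356 × 0.4096 = 0.01784 mol
Let x = n(NaOH), y = n(Na2CO3).
Titrant: 1x + 2y = 0.01784;  mass: 40.00x + 105.99y = 0.8447
Solving, x = 7.760 × 10^-3 mol, y = 5.041 × 10^-3 mol
mass of NaOH = 7.760 × 10^-3 × 40.00 = 0.3104 g
% NaOH = 0.3104 / 0.8447 × 100 = 36.75 %

36.75 %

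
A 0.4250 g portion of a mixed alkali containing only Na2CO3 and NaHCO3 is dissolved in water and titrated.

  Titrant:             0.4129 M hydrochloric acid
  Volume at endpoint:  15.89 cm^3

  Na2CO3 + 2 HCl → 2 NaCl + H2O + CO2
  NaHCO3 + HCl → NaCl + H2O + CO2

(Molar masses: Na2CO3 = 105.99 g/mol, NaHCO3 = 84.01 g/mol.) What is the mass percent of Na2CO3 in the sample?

n(HCl) = 0.01589 × 0.4129 = 6.561 × 10^-3 mol
Let x = n(Na2CO3), y = n(NaHCO3).
Titrant: 2x + 1y = 6.561 × 10^-3;  mass: 105.99x + 84.01y = 0.4250
Solving, x = 2.034 × 10^-3 mol, y = 2.492 × 10^-3 mol
mass of Na2CO3 = 2.034 × 10^-3 × 105.99 = 0.2156 g
% Na2CO3 = 0.2156 / 0.4250 × 100 = 50.73 %

50.73 %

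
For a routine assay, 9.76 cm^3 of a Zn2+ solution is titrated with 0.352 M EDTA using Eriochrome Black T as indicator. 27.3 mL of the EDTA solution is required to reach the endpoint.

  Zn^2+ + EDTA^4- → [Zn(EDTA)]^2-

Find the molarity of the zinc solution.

0.985 M

n(EDTA) = 0.0273 L × 0.352 mol/L = 9.61 × 10^-3 mol
n(Zn2+) = 9.61 × 10^-3 mol (1:1 mole ratio)
[Zn2+] = 9.61 × 10^-3 mol / 0.00976 L = 0.985 mol/L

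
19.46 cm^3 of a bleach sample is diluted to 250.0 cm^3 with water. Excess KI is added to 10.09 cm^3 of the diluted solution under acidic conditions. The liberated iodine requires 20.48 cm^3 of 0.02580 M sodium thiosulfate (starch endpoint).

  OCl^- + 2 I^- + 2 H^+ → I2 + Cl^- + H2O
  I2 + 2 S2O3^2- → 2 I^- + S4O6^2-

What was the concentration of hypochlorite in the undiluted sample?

0.3364 M

n(S2O3^2-) = 0.02048 × 0.02580 = 5.284 × 10^-4 mol
n(I2) = n(S2O3^2-)/2 = 2.642 × 10^-4 mol
n(OCl^-) in the aliquot = 2.642 × 10^-4 mol (1:1 ratio)
[OCl^-]_dilute = 2.642 × 10^-4 / 0.01009 = 0.02618 mol/L
[OCl^-]_original = 0.02618 × 250.0/19.46 = 0.3364 mol/L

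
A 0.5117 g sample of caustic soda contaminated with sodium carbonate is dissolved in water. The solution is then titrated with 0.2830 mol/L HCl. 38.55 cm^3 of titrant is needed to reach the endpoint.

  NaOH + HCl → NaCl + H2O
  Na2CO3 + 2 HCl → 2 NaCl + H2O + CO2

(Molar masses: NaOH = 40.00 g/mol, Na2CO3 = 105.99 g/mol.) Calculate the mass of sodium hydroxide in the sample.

0.2046 g

n(HCl) = 0.03855 × 0.2830 = 0.01091 mol
Let x = n(NaOH), y = n(Na2CO3).
Titrant: 1x + 2y = 0.01091;  mass: 40.00x + 105.99y = 0.5117
Solving, x = 5.114 × 10^-3 mol, y = 2.898 × 10^-3 mol
mass of NaOH = 5.114 × 10^-3 × 40.00 = 0.2046 g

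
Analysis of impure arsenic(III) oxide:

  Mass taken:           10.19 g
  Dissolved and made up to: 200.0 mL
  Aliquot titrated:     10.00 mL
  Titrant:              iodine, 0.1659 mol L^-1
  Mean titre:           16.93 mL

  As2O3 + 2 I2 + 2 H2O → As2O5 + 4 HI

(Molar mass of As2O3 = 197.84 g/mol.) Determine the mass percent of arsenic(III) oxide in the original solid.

54.53 %

n(I2) per titration = 0.01693 × 0.1659 = 2.809 × 10^-3 mol
From the 1:2 ratio, n(As2O3) in each aliquot = 1/2 × 2.809 × 10^-3 = 1.404 × 10^-3 mol
n(As2O3) in the whole flask = 1.404 × 10^-3 × 200.0/10.00 = 0.02809 mol
mass of As2O3 = 0.02809 × 197.84 = 5.557 g
% As2O3 = 5.557 / 10.19 × 100 = 54.53 %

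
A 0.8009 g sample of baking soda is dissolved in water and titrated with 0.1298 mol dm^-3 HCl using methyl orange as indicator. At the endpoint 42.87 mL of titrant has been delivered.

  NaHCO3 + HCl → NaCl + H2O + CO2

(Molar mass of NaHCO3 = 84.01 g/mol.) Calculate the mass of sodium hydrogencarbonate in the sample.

n(HCl) = 0.04287 L × 0.1298 mol/L = 5.565 × 10^-3 mol
n(NaHCO3) = 5.565 × 10^-3 mol (1:1 ratio)
mass of NaHCO3 = 5.565 × 10^-3 × 84.01 g/mol = 0.4675 g

0.4675 g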